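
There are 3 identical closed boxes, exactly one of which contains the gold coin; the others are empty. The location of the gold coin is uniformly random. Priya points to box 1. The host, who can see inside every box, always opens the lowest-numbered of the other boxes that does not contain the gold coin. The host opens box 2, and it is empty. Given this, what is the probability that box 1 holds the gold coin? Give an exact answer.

1/2

Apply Bayes' rule, conditioning on where the gold coin actually is.
If it is in either of boxes 1 and 3 (prior 1/3 each): box 2 is the lowest-numbered option available, probability 1; weight (1/3)·1 = 1/3 each.
If it is in box 2 (prior 1/3): the host opened box 2, so this case is ruled out; weight (1/3)·0 = 0.
The weights sum to 2/3.
So P(the gold coin in box 1 | the host opened box 2) = (1/3) / (2/3) = 1/2.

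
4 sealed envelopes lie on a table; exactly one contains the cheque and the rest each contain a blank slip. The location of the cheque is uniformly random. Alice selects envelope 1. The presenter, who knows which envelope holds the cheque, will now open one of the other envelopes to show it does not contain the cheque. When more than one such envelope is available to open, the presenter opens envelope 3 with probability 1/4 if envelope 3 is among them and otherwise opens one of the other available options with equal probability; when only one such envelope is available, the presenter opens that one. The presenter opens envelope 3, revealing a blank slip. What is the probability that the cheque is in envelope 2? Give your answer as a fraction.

1/3

Apply Bayes' rule, conditioning on where the cheque actually is.
If it is in any of envelopes 1, 2, and 4 (prior 1/4 each): envelope 3 is available, opened with probability 1/4; weight (1/4)·(1/4) = 1/16 each.
If it is in envelope 3 (prior 1/4): the presenter opened envelope 3, so this case is ruled out; weight (1/4)·0 = 0.
The weights sum to 3/16.
So P(the cheque in envelope 2 | the presenter opened envelope 3) = (1/16) / (3/16) = 1/3.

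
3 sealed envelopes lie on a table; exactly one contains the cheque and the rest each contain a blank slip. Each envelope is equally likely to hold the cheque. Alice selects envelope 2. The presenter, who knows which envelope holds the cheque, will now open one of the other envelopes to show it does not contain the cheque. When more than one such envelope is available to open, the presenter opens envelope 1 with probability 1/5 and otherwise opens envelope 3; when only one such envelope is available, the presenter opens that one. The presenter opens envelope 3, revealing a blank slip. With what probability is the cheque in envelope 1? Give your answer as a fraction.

5/9

Apply Bayes' rule, conditioning on where the cheque actually is.
If it is in envelope 1 (prior 1/3): only envelope 3 is available, probability 1; weight (1/3)·1 = 1/3.
If it is in envelope 2 (prior 1/3): envelope 1 is available but not opened, probability 4/5; weight (1/3)·(4/5) = 4/15.
If it is in envelope 3 (prior 1/3): the presenter opened envelope 3, so this case is ruled out; weight (1/3)·0 = 0.
The weights sum to 3/5.
So P(the cheque in envelope 1 | the presenter opened envelope 3) = (1/3) / (3/5) = 5/9.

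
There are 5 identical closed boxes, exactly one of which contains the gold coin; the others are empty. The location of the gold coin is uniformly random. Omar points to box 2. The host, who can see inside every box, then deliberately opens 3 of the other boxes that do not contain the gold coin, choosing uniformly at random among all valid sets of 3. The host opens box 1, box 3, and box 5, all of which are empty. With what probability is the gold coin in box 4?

4/5

Apply Bayes' rule, conditioning on where the gold coin actually is.
If it is in any of boxes 1, 3, and 5 (prior 1/5 each): that box was opened and seen not to hold the prize — ruled out; weight (1/5)·0 = 0 each.
If it is in box 2 (prior 1/5): the host has 4 equally likely choices, so probability 1/4; weight (1/5)·(1/4) = 1/20.
If it is in box 4 (prior 1/5): the host has no choice, probability 1; weight (1/5)·1 = 1/5.
The weights sum to 1/4.
So P(the gold coin in box 4 | the host opened box 1, box 3, and box 5) = (1/5) / (1/4) = 4/5.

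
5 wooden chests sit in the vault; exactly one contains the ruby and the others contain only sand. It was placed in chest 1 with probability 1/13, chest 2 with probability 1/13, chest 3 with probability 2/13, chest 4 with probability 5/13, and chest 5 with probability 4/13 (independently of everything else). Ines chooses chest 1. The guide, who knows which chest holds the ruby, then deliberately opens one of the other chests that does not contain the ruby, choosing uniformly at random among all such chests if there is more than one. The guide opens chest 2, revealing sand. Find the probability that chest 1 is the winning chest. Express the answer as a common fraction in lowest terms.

Condition on the true location of the ruby.
If it is in chest 1 (prior 1/13): the guide has 4 equally likely choices, so probability 1/4; weight (1/13)·(1/4) = 1/52.
If it is in chest 2 (prior 1/13): the guide opened chest 2, so this case is ruled out; weight (1/13)·0 = 0.
If it is in chest 3 (prior 2/13): the guide has 3 equally likely choices, so probability 1/3; weight (2/13)·(1/3) = 2/39.
If it is in chest 4 (prior 5/13): the guide has 3 equally likely choices, so probability 1/3; weight (5/13)·(1/3) = 5/39.
If it is in chest 5 (prior 4/13): the guide has 3 equally likely choices, so probability 1/3; weight (4/13)·(1/3) = 4/39.
The weights sum to 47/156.
So P(the ruby in chest 1 | the guide opened chest 2) = (1/52) / (47/156) = 3/47.

3/47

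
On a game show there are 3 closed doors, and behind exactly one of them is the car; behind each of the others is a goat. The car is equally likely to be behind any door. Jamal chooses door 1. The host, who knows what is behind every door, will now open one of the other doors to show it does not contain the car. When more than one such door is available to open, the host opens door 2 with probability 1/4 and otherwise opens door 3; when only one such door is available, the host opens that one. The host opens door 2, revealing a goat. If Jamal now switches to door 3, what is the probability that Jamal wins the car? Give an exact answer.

Condition on the true location of the car.
If it is behind door 1 (prior 1/3): door 2 is available, opened with probability 1/4; weight (1/3)·(1/4) = 1/12.
If it is behind door 2 (prior 1/3): the host opened door 2, so this case is ruled out; weight (1/3)·0 = 0.
If it is behind door 3 (prior 1/3): only door 2 is available, probability 1; weight (1/3)·1 = 1/3.
The weights sum to 5/12.
So P(the car behind door 3 | the host opened door 2) = (1/3) / (5/12) = 4/5.

4/5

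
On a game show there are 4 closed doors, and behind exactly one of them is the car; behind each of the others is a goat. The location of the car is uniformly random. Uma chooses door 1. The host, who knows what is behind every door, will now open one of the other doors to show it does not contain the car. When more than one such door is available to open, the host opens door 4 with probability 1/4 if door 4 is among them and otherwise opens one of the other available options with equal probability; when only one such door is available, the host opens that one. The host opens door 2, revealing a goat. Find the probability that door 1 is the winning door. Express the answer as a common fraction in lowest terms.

3/13

Consider each possible location of the car in turn.
If it is behind door 1 (prior 1/4): door 4 is available but not opened; door 2 gets probability (1 − 1/4)/2 = 3/8; weight (1/4)·(3/8) = 3/32.
If it is behind door 2 (prior 1/4): the host opened door 2, so this case is ruled out; weight (1/4)·0 = 0.
If it is behind door 3 (prior 1/4): door 4 is available but not opened, probability 3/4; weight (1/4)·(3/4) = 3/16.
If it is behind door 4 (prior 1/4): door 4 holds the prize so is unavailable; the host chooses uniformly among the 2 others, probability 1/2; weight (1/4)·(1/2) = 1/8.
The weights sum to 13/32.
So P(the car behind door 1 | the host opened door 2) = (3/32) / (13/32) = 3/13.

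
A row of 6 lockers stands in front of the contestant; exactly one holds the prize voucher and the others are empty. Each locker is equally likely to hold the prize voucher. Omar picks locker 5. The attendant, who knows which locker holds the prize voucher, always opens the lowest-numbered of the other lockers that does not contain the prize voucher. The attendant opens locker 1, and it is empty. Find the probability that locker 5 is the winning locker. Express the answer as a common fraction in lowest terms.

Apply Bayes' rule, conditioning on where the prize voucher actually is.
If it is in locker 1 (prior 1/6): the attendant opened locker 1, so this case is ruled out; weight (1/6)·0 = 0.
If it is in any of lockers 2, 3, 4, 5, and 6 (prior 1/6 each): locker 1 is the lowest-numbered option available, probability 1; weight (1/6)·1 = 1/6 each.
The weights sum to 5/6.
So P(the prize voucher in locker 5 | the attendant opened locker 1) = (1/6) / (5/6) = 1/5.

1/5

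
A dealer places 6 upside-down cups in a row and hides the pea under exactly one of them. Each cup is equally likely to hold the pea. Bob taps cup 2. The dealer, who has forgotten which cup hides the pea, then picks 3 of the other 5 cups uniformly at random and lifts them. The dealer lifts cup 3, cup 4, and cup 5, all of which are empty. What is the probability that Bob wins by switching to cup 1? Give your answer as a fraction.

Consider each possible location of the pea in turn.
If it is under any of cups 1, 2, and 6 (prior 1/6 each): the dealer picks exactly this set with probability 1/10 regardless, and none is the prize; weight (1/6)·(1/10) = 1/60 each.
If it is under any of cups 3, 4, and 5 (prior 1/6 each): that cup was opened and seen not to hold the prize — ruled out; weight (1/6)·0 = 0 each.
The weights sum to 1/20.
So P(the pea under cup 1 | the dealer opened cup 3, cup 4, and cup 5) = (1/60) / (1/20) = 1/3.

1/3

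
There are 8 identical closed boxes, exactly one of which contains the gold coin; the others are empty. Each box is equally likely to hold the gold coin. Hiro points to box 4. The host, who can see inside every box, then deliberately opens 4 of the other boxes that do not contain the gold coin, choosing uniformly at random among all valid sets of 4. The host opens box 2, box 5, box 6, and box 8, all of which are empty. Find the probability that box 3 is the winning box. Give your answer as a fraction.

Condition on the true location of the gold coin.
If it is in any of boxes 1, 3, and 7 (prior 1/8 each): the host has 15 equally likely choices, so probability 1/15; weight (1/8)·(1/15) = 1/120 each.
If it is in any of boxes 2, 5, 6, and 8 (prior 1/8 each): that box was opened and seen not to hold the prize — ruled out; weight (1/8)·0 = 0 each.
If it is in box 4 (prior 1/8): the host has 35 equally likely choices, so probability 1/35; weight (1/8)·(1/35) = 1/280.
The weights sum to 1/35.
So P(the gold coin in box 3 | the host opened box 2, box 5, box 6, and box 8) = (1/120) / (1/35) = 7/24.

7/24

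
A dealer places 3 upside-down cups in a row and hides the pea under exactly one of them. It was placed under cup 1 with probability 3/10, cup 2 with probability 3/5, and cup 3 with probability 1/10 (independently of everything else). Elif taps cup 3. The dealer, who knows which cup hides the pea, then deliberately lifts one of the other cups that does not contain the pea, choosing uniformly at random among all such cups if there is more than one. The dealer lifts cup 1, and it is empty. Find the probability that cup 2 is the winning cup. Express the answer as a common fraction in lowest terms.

12/13

Apply Bayes' rule, conditioning on where the pea actually is.
If it is under cup 1 (prior 3/10): the dealer opened cup 1, so this case is ruled out; weight (3/10)·0 = 0.
If it is under cup 2 (prior 3/5): the dealer has no choice, probability 1; weight (3/5)·1 = 3/5.
If it is under cup 3 (prior 1/10): the dealer has 2 equally likely choices, so probability 1/2; weight (1/10)·(1/2) = 1/20.
The weights sum to 13/20.
So P(the pea under cup 2 | the dealer opened cup 1) = (3/5) / (13/20) = 12/13.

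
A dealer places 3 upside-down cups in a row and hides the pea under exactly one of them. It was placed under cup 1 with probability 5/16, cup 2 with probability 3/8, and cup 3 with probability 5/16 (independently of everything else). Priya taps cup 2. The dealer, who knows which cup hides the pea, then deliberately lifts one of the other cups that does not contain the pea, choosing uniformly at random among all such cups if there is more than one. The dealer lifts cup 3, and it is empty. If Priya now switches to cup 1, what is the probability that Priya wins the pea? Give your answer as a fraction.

5/8

Consider each possible location of the pea in turn.
If it is under cup 1 (prior 5/16): the dealer has no choice, probability 1; weight (5/16)·1 = 5/16.
If it is under cup 2 (prior 3/8): the dealer has 2 equally likely choices, so probability 1/2; weight (3/8)·(1/2) = 3/16.
If it is under cup 3 (prior 5/16): the dealer opened cup 3, so this case is ruled out; weight (5/16)·0 = 0.
The weights sum to 1/2.
So P(the pea under cup 1 | the dealer opened cup 3) = (5/16) / (1/2) = 5/8.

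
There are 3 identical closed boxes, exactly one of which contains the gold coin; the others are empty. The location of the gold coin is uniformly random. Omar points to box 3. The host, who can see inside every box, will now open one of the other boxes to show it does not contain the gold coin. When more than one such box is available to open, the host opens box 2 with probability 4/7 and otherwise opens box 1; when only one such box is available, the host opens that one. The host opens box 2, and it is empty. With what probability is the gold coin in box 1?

7/11

Apply Bayes' rule, conditioning on where the gold coin actually is.
If it is in box 1 (prior 1/3): only box 2 is available, probability 1; weight (1/3)·1 = 1/3.
If it is in box 2 (prior 1/3): the host opened box 2, so this case is ruled out; weight (1/3)·0 = 0.
If it is in box 3 (prior 1/3): box 2 is available, opened with probability 4/7; weight (1/3)·(4/7) = 4/21.
The weights sum to 11/21.
So P(the gold coin in box 1 | the host opened box 2) = (1/3) / (11/21) = 7/11.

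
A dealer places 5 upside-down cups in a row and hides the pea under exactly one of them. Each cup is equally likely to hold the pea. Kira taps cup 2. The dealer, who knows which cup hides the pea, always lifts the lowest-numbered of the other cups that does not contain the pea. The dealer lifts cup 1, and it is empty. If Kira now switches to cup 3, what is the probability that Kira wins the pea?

Condition on the true location of the pea.
If it is under cup 1 (prior 1/5): the dealer opened cup 1, so this case is ruled out; weight (1/5)·0 = 0.
If it is under any of cups 2, 3, 4, and 5 (prior 1/5 each): cup 1 is the lowest-numbered option available, probability 1; weight (1/5)·1 = 1/5 each.
The weights sum to 4/5.
So P(the pea under cup 3 | the dealer opened cup 1) = (1/5) / (4/5) = 1/4.

1/4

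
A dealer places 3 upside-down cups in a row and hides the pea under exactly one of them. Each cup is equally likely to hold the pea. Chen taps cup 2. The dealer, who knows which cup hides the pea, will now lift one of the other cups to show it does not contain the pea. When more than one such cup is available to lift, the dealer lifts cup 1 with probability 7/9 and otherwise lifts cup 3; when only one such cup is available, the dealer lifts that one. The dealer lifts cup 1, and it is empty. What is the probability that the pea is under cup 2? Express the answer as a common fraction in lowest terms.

7/16

Apply Bayes' rule, conditioning on where the pea actually is.
If it is under cup 1 (prior 1/3): the dealer opened cup 1, so this case is ruled out; weight (1/3)·0 = 0.
If it is under cup 2 (prior 1/3): cup 1 is available, opened with probability 7/9; weight (1/3)·(7/9) = 7/27.
If it is under cup 3 (prior 1/3): only cup 1 is available, probability 1; weight (1/3)·1 = 1/3.
The weights sum to 16/27.
So P(the pea under cup 2 | the dealer opened cup 1) = (7/27) / (16/27) = 7/16.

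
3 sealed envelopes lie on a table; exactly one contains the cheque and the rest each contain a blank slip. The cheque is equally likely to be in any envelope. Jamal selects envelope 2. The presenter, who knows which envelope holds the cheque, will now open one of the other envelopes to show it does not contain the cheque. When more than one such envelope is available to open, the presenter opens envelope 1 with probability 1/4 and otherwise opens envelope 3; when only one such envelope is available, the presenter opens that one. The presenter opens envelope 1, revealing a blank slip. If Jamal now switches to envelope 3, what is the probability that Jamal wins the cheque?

4/5

Consider each possible location of the cheque in turn.
If it is in envelope 1 (prior 1/3): the presenter opened envelope 1, so this case is ruled out; weight (1/3)·0 = 0.
If it is in envelope 2 (prior 1/3): envelope 1 is available, opened with probability 1/4; weight (1/3)·(1/4) = 1/12.
If it is in envelope 3 (prior 1/3): only envelope 1 is available, probability 1; weight (1/3)·1 = 1/3.
The weights sum to 5/12.
So P(the cheque in envelope 3 | the presenter opened envelope 1) = (1/3) / (5/12) = 4/5.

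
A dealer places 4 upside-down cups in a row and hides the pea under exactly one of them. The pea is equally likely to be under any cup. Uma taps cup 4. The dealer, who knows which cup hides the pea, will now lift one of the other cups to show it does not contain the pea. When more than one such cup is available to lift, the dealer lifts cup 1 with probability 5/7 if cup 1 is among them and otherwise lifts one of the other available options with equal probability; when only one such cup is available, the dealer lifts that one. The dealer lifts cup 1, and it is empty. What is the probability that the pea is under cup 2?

1/3

Consider each possible location of the pea in turn.
If it is under cup 1 (prior 1/4): the dealer opened cup 1, so this case is ruled out; weight (1/4)·0 = 0.
If it is under any of cups 2, 3, and 4 (prior 1/4 each): cup 1 is available, opened with probability 5/7; weight (1/4)·(5/7) = 5/28 each.
The weights sum to 15/28.
So P(the pea under cup 2 | the dealer opened cup 1) = (5/28) / (15/28) = 1/3.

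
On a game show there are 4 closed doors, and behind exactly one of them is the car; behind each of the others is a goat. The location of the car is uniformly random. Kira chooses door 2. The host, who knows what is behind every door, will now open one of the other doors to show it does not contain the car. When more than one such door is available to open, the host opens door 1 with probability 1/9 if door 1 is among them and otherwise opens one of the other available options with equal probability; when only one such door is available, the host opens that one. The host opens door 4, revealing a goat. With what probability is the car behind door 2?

Consider each possible location of the car in turn.
If it is behind door 1 (prior 1/4): door 1 holds the prize so is unavailable; the host chooses uniformly among the 2 others, probability 1/2; weight (1/4)·(1/2) = 1/8.
If it is behind door 2 (prior 1/4): door 1 is available but not opened; door 4 gets probability (1 − 1/9)/2 = 4/9; weight (1/4)·(4/9) = 1/9.
If it is behind door 3 (prior 1/4): door 1 is available but not opened, probability 8/9; weight (1/4)·(8/9) = 2/9.
If it is behind door 4 (prior 1/4): the host opened door 4, so this case is ruled out; weight (1/4)·0 = 0.
The weights sum to 11/24.
So P(the car behind door 2 | the host opened door 4) = (1/9) / (11/24) = 8/33.

8/33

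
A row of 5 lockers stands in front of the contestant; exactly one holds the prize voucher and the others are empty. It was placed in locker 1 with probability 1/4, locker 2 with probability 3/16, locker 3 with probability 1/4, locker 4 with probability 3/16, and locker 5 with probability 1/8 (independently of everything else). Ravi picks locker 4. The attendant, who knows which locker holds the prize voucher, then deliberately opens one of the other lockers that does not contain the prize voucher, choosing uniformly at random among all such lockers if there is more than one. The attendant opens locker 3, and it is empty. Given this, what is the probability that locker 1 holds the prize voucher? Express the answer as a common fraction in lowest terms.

16/45

Condition on the true location of the prize voucher.
If it is in locker 1 (prior 1/4): the attendant has 3 equally likely choices, so probability 1/3; weight (1/4)·(1/3) = 1/12.
If it is in locker 2 (prior 3/16): the attendant has 3 equally likely choices, so probability 1/3; weight (3/16)·(1/3) = 1/16.
If it is in locker 3 (prior 1/4): the attendant opened locker 3, so this case is ruled out; weight (1/4)·0 = 0.
If it is in locker 4 (prior 3/16): the attendant has 4 equally likely choices, so probability 1/4; weight (3/16)·(1/4) = 3/64.
If it is in locker 5 (prior 1/8): the attendant has 3 equally likely choices, so probability 1/3; weight (1/8)·(1/3) = 1/24.
The weights sum to 15/64.
So P(the prize voucher in locker 1 | the attendant opened locker 3) = (1/12) / (15/64) = 16/45.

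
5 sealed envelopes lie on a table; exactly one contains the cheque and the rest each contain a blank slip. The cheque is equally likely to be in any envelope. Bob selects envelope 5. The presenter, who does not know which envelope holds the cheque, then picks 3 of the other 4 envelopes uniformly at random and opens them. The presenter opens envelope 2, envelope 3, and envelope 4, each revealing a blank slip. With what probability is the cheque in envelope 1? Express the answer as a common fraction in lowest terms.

Because the presenter chose which envelopes to open without knowing where the cheque is, the choice is independent of the prize location. Learning that none of the 3 opened envelopes holds the cheque simply rules out those 3 locations and leaves the remaining 2 envelopes still equally likely by symmetry.
So P(the cheque in envelope 1) = 1/2.

1/2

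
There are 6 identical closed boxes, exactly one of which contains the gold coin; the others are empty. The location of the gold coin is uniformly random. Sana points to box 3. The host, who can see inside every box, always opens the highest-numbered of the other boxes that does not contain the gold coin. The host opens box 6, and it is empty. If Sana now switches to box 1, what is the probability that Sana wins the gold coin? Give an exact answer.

1/5

Apply Bayes' rule, conditioning on where the gold coin actually is.
If it is in any of boxes 1, 2, 3, 4, and 5 (prior 1/6 each): box 6 is the highest-numbered option available, probability 1; weight (1/6)·1 = 1/6 each.
If it is in box 6 (prior 1/6): the host opened box 6, so this case is ruled out; weight (1/6)·0 = 0.
The weights sum to 5/6.
So P(the gold coin in box 1 | the host opened box 6) = (1/6) / (5/6) = 1/5.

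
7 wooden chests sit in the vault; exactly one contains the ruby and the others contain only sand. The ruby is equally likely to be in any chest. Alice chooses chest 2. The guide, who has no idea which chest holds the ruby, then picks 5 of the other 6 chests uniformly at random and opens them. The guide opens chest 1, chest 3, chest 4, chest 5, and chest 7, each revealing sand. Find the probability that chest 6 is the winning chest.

1/2

Consider each possible location of the ruby in turn.
If it is in any of chests 1, 3, 4, 5, and 7 (prior 1/7 each): that chest was opened and seen not to hold the prize — ruled out; weight (1/7)·0 = 0 each.
If it is in either of chests 2 and 6 (prior 1/7 each): the guide picks exactly this set with probability 1/6 regardless, and none is the prize; weight (1/7)·(1/6) = 1/42 each.
The weights sum to 1/21.
So P(the ruby in chest 6 | the guide opened chest 1, chest 3, chest 4, chest 5, and chest 7) = (1/42) / (1/21) = 1/2.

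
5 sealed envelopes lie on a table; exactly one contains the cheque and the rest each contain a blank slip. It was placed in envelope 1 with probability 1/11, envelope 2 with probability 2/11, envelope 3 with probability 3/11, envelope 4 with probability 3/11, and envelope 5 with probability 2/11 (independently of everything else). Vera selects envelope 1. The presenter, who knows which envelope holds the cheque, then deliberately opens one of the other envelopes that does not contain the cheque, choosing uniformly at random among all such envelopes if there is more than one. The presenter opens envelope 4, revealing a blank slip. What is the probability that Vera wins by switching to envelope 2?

Condition on the true location of the cheque.
If it is in envelope 1 (prior 1/11): the presenter has 4 equally likely choices, so probability 1/4; weight (1/11)·(1/4) = 1/44.
If it is in either of envelopes 2 and 5 (prior 2/11 each): the presenter has 3 equally likely choices, so probability 1/3; weight (2/11)·(1/3) = 2/33 each.
If it is in envelope 3 (prior 3/11): the presenter has 3 equally likely choices, so probability 1/3; weight (3/11)·(1/3) = 1/11.
If it is in envelope 4 (prior 3/11): the presenter opened envelope 4, so this case is ruled out; weight (3/11)·0 = 0.
The weights sum to 31/132.
So P(the cheque in envelope 2 | the presenter opened envelope 4) = (2/33) / (31/132) = 8/31.

8/31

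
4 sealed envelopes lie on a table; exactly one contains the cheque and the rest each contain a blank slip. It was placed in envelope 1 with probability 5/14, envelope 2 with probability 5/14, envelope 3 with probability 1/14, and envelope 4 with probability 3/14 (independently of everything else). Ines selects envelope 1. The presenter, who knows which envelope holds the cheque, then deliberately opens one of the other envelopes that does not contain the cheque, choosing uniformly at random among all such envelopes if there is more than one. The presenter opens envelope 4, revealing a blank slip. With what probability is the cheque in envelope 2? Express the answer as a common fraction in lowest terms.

Apply Bayes' rule, conditioning on where the cheque actually is.
If it is in envelope 1 (prior 5/14): the presenter has 3 equally likely choices, so probability 1/3; weight (5/14)·(1/3) = 5/42.
If it is in envelope 2 (prior 5/14): the presenter has 2 equally likely choices, so probability 1/2; weight (5/14)·(1/2) = 5/28.
If it is in envelope 3 (prior 1/14): the presenter has 2 equally likely choices, so probability 1/2; weight (1/14)·(1/2) = 1/28.
If it is in envelope 4 (prior 3/14): the presenter opened envelope 4, so this case is ruled out; weight (3/14)·0 = 0.
The weights sum to 1/3.
So P(the cheque in envelope 2 | the presenter opened envelope 4) = (5/28) / (1/3) = 15/28.

15/28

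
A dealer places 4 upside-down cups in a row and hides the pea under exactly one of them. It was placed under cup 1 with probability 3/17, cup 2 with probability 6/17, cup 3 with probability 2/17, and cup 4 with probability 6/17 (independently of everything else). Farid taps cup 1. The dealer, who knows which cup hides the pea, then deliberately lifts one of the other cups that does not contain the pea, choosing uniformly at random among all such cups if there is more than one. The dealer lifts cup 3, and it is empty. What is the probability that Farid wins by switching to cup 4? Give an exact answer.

Consider each possible location of the pea in turn.
If it is under cup 1 (prior 3/17): the dealer has 3 equally likely choices, so probability 1/3; weight (3/17)·(1/3) = 1/17.
If it is under either of cups 2 and 4 (prior 6/17 each): the dealer has 2 equally likely choices, so probability 1/2; weight (6/17)·(1/2) = 3/17 each.
If it is under cup 3 (prior 2/17): the dealer opened cup 3, so this case is ruled out; weight (2/17)·0 = 0.
The weights sum to 7/17.
So P(the pea under cup 4 | the dealer opened cup 3) = (3/17) / (7/17) = 3/7.

3/7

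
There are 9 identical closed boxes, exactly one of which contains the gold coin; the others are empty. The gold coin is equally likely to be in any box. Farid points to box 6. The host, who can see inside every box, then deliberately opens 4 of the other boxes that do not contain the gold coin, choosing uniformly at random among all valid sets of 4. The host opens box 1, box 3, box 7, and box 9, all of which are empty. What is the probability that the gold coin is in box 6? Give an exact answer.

1/9

Consider each possible location of the gold coin in turn.
If it is in any of boxes 1, 3, 7, and 9 (prior 1/9 each): that box was opened and seen not to hold the prize — ruled out; weight (1/9)·0 = 0 each.
If it is in any of boxes 2, 4, 5, and 8 (prior 1/9 each): the host has 35 equally likely choices, so probability 1/35; weight (1/9)·(1/35) = 1/315 each.
If it is in box 6 (prior 1/9): the host has 70 equally likely choices, so probability 1/70; weight (1/9)·(1/70) = 1/630.
The weights sum to 1/70.
So P(the gold coin in box 6 | the host opened box 1, box 3, box 7, and box 9) = (1/630) / (1/70) = 1/9.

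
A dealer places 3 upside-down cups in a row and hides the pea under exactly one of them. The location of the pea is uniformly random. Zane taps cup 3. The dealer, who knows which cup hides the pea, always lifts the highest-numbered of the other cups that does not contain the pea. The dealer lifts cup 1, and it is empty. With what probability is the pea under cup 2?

Condition on the true location of the pea.
If it is under cup 1 (prior 1/3): the dealer opened cup 1, so this case is ruled out; weight (1/3)·0 = 0.
If it is under cup 2 (prior 1/3): cup 1 is the highest-numbered option available, probability 1; weight (1/3)·1 = 1/3.
If it is under cup 3 (prior 1/3): the dealer would have opened cup 2 instead, probability 0; weight (1/3)·0 = 0.
The weights sum to 1/3.
So P(the pea under cup 2 | the dealer opened cup 1) = (1/3) / (1/3) = 1.

1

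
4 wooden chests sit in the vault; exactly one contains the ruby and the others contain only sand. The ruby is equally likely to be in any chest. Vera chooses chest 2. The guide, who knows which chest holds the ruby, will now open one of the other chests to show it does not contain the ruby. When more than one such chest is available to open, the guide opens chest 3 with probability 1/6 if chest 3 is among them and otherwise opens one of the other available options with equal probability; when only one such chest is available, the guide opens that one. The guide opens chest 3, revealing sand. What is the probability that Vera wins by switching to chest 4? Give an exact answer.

1/3

Apply Bayes' rule, conditioning on where the ruby actually is.
If it is in any of chests 1, 2, and 4 (prior 1/4 each): chest 3 is available, opened with probability 1/6; weight (1/4)·(1/6) = 1/24 each.
If it is in chest 3 (prior 1/4): the guide opened chest 3, so this case is ruled out; weight (1/4)·0 = 0.
The weights sum to 1/8.
So P(the ruby in chest 4 | the guide opened chest 3) = (1/24) / (1/8) = 1/3.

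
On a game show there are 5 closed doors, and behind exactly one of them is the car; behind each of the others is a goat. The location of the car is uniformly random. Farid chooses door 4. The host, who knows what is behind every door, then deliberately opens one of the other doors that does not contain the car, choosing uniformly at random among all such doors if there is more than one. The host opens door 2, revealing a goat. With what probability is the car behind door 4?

Condition on the true location of the car.
If it is behind any of doors 1, 3, and 5 (prior 1/5 each): the host has 3 equally likely choices, so probability 1/3; weight (1/5)·(1/3) = 1/15 each.
If it is behind door 2 (prior 1/5): the host opened door 2, so this case is ruled out; weight (1/5)·0 = 0.
If it is behind door 4 (prior 1/5): the host has 4 equally likely choices, so probability 1/4; weight (1/5)·(1/4) = 1/20.
The weights sum to 1/4.
So P(the car behind door 4 | the host opened door 2) = (1/20) / (1/4) = 1/5.

1/5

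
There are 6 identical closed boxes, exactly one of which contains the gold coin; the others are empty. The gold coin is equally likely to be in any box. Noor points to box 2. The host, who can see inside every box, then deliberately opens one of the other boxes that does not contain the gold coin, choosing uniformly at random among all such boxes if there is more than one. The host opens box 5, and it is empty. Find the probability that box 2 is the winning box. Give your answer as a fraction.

Condition on the true location of the gold coin.
If it is in any of boxes 1, 3, 4, and 6 (prior 1/6 each): the host has 4 equally likely choices, so probability 1/4; weight (1/6)·(1/4) = 1/24 each.
If it is in box 2 (prior 1/6): the host has 5 equally likely choices, so probability 1/5; weight (1/6)·(1/5) = 1/30.
If it is in box 5 (prior 1/6): the host opened box 5, so this case is ruled out; weight (1/6)·0 = 0.
The weights sum to 1/5.
So P(the gold coin in box 2 | the host opened box 5) = (1/30) / (1/5) = 1/6.

1/6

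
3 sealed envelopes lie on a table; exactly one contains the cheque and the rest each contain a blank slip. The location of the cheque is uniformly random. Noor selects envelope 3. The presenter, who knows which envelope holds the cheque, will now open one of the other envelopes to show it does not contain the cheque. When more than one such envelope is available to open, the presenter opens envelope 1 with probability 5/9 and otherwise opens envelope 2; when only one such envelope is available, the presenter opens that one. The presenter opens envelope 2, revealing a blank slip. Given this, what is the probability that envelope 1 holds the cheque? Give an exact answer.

9/13

Consider each possible location of the cheque in turn.
If it is in envelope 1 (prior 1/3): only envelope 2 is available, probability 1; weight (1/3)·1 = 1/3.
If it is in envelope 2 (prior 1/3): the presenter opened envelope 2, so this case is ruled out; weight (1/3)·0 = 0.
If it is in envelope 3 (prior 1/3): envelope 1 is available but not opened, probability 4/9; weight (1/3)·(4/9) = 4/27.
The weights sum to 13/27.
So P(the cheque in envelope 1 | the presenter opened envelope 2) = (1/3) / (13/27) = 9/13.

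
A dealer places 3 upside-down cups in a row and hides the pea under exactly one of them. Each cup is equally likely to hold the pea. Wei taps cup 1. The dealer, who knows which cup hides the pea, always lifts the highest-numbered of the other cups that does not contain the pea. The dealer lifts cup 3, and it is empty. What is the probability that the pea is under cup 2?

Condition on the true location of the pea.
If it is under either of cups 1 and 2 (prior 1/3 each): cup 3 is the highest-numbered option available, probability 1; weight (1/3)·1 = 1/3 each.
If it is under cup 3 (prior 1/3): the dealer opened cup 3, so this case is ruled out; weight (1/3)·0 = 0.
The weights sum to 2/3.
So P(the pea under cup 2 | the dealer opened cup 3) = (1/3) / (2/3) = 1/2.

1/2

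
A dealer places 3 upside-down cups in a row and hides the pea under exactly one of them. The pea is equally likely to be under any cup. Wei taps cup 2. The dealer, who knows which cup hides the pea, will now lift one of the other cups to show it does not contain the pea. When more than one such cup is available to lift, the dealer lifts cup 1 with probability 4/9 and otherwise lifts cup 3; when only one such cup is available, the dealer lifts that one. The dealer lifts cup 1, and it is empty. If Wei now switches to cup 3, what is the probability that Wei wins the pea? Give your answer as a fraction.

9/13

Consider each possible location of the pea in turn.
If it is under cup 1 (prior 1/3): the dealer opened cup 1, so this case is ruled out; weight (1/3)·0 = 0.
If it is under cup 2 (prior 1/3): cup 1 is available, opened with probability 4/9; weight (1/3)·(4/9) = 4/27.
If it is under cup 3 (prior 1/3): only cup 1 is available, probability 1; weight (1/3)·1 = 1/3.
The weights sum to 13/27.
So P(the pea under cup 3 | the dealer opened cup 1) = (1/3) / (13/27) = 9/13.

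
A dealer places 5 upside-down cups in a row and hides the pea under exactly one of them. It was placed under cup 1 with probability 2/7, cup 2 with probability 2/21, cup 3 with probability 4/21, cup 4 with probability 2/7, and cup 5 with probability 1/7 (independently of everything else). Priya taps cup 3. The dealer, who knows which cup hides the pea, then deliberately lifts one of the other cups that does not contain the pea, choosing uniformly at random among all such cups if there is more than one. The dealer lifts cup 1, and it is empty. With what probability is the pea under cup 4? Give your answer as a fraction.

3/7

Condition on the true location of the pea.
If it is under cup 1 (prior 2/7): the dealer opened cup 1, so this case is ruled out; weight (2/7)·0 = 0.
If it is under cup 2 (prior 2/21): the dealer has 3 equally likely choices, so probability 1/3; weight (2/21)·(1/3) = 2/63.
If it is under cup 3 (prior 4/21): the dealer has 4 equally likely choices, so probability 1/4; weight (4/21)·(1/4) = 1/21.
If it is under cup 4 (prior 2/7): the dealer has 3 equally likely choices, so probability 1/3; weight (2/7)·(1/3) = 2/21.
If it is under cup 5 (prior 1/7): the dealer has 3 equally likely choices, so probability 1/3; weight (1/7)·(1/3) = 1/21.
The weights sum to 2/9.
So P(the pea under cup 4 | the dealer opened cup 1) = (2/21) / (2/9) = 3/7.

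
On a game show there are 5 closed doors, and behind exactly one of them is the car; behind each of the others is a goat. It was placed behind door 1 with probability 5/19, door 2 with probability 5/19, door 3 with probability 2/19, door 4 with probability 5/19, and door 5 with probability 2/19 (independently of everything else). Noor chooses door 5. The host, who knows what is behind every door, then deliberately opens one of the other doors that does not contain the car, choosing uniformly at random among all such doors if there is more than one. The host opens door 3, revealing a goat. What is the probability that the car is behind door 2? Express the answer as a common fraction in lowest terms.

Condition on the true location of the car.
If it is behind any of doors 1, 2, and 4 (prior 5/19 each): the host has 3 equally likely choices, so probability 1/3; weight (5/19)·(1/3) = 5/57 each.
If it is behind door 3 (prior 2/19): the host opened door 3, so this case is ruled out; weight (2/19)·0 = 0.
If it is behind door 5 (prior 2/19): the host has 4 equally likely choices, so probability 1/4; weight (2/19)·(1/4) = 1/38.
The weights sum to 11/38.
So P(the car behind door 2 | the host opened door 3) = (5/57) / (11/38) = 10/33.

10/33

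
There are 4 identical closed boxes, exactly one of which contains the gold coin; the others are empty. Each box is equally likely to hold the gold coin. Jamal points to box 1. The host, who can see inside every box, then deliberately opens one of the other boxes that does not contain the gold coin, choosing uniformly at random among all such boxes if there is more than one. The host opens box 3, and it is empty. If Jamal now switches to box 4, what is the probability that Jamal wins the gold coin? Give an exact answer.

3/8

Condition on the true location of the gold coin.
If it is in box 1 (prior 1/4): the host has 3 equally likely choices, so probability 1/3; weight (1/4)·(1/3) = 1/12.
If it is in either of boxes 2 and 4 (prior 1/4 each): the host has 2 equally likely choices, so probability 1/2; weight (1/4)·(1/2) = 1/8 each.
If it is in box 3 (prior 1/4): the host opened box 3, so this case is ruled out; weight (1/4)·0 = 0.
The weights sum to 1/3.
So P(the gold coin in box 4 | the host opened box 3) = (1/8) / (1/3) = 3/8.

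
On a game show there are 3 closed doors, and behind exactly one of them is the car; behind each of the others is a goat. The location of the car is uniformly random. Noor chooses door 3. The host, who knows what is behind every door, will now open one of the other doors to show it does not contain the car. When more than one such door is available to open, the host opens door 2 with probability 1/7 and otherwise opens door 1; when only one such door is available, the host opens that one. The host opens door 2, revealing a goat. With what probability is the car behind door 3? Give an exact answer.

1/8

Condition on the true location of the car.
If it is behind door 1 (prior 1/3): only door 2 is available, probability 1; weight (1/3)·1 = 1/3.
If it is behind door 2 (prior 1/3): the host opened door 2, so this case is ruled out; weight (1/3)·0 = 0.
If it is behind door 3 (prior 1/3): door 2 is available, opened with probability 1/7; weight (1/3)·(1/7) = 1/21.
The weights sum to 8/21.
So P(the car behind door 3 | the host opened door 2) = (1/21) / (8/21) = 1/8.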